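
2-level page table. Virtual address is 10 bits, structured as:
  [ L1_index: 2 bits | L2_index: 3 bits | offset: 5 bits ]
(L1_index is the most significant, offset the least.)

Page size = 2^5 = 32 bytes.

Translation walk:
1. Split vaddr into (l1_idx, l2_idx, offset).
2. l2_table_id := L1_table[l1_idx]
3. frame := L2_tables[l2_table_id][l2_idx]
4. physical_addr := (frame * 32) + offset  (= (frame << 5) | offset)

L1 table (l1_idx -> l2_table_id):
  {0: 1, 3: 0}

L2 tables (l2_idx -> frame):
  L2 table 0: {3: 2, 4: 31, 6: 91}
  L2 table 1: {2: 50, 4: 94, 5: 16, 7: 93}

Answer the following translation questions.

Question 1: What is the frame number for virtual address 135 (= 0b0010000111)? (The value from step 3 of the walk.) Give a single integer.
vaddr = 135: l1_idx=0, l2_idx=4
L1[0] = 1; L2[1][4] = 94

Answer: 94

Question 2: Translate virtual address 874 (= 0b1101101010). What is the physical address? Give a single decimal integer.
vaddr = 874 = 0b1101101010
Split: l1_idx=3, l2_idx=3, offset=10
L1[3] = 0
L2[0][3] = 2
paddr = 2 * 32 + 10 = 74

Answer: 74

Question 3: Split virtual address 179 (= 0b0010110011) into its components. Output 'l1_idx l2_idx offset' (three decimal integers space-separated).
Answer: 0 5 19

Derivation:
vaddr = 179 = 0b0010110011
  top 2 bits -> l1_idx = 0
  next 3 bits -> l2_idx = 5
  bottom 5 bits -> offset = 19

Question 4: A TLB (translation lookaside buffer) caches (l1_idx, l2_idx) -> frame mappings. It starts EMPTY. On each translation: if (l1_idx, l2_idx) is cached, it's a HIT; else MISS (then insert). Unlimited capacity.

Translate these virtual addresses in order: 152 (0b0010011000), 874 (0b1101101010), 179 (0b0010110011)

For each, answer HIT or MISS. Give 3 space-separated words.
vaddr=152: (0,4) not in TLB -> MISS, insert
vaddr=874: (3,3) not in TLB -> MISS, insert
vaddr=179: (0,5) not in TLB -> MISS, insert

Answer: MISS MISS MISS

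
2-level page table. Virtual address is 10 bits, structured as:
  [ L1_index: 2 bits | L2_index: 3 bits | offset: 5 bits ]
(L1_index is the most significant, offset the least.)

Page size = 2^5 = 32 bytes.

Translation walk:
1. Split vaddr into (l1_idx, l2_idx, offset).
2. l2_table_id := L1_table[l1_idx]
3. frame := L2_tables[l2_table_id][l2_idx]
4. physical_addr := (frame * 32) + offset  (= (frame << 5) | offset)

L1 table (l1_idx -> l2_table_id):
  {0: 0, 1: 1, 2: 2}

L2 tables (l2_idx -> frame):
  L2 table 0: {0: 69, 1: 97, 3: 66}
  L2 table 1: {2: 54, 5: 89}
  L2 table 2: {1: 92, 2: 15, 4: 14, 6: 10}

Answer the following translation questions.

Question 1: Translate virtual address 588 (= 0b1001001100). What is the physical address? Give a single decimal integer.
vaddr = 588 = 0b1001001100
Split: l1_idx=2, l2_idx=2, offset=12
L1[2] = 2
L2[2][2] = 15
paddr = 15 * 32 + 12 = 492

Answer: 492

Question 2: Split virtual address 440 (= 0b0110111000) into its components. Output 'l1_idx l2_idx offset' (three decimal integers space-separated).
vaddr = 440 = 0b0110111000
  top 2 bits -> l1_idx = 1
  next 3 bits -> l2_idx = 5
  bottom 5 bits -> offset = 24

Answer: 1 5 24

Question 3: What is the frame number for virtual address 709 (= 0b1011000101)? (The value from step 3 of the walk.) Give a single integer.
Answer: 10

Derivation:
vaddr = 709: l1_idx=2, l2_idx=6
L1[2] = 2; L2[2][6] = 10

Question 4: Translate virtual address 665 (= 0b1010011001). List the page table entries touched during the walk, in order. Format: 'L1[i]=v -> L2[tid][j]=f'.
vaddr = 665 = 0b1010011001
Split: l1_idx=2, l2_idx=4, offset=25

Answer: L1[2]=2 -> L2[2][4]=14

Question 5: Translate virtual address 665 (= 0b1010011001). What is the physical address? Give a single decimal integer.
Answer: 473

Derivation:
vaddr = 665 = 0b1010011001
Split: l1_idx=2, l2_idx=4, offset=25
L1[2] = 2
L2[2][4] = 14
paddr = 14 * 32 + 25 = 473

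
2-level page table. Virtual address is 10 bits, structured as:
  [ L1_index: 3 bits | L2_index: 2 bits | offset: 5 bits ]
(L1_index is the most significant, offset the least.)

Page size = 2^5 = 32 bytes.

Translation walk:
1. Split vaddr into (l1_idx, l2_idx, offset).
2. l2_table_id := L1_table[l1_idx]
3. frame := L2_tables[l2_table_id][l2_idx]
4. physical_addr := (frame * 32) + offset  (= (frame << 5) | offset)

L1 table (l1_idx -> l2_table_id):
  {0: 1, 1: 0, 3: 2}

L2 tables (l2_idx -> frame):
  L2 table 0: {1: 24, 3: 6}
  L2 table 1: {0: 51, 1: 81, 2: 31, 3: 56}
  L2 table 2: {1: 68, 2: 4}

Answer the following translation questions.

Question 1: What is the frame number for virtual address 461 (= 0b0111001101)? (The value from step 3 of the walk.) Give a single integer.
Answer: 4

Derivation:
vaddr = 461: l1_idx=3, l2_idx=2
L1[3] = 2; L2[2][2] = 4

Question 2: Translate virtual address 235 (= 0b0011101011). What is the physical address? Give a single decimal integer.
Answer: 203

Derivation:
vaddr = 235 = 0b0011101011
Split: l1_idx=1, l2_idx=3, offset=11
L1[1] = 0
L2[0][3] = 6
paddr = 6 * 32 + 11 = 203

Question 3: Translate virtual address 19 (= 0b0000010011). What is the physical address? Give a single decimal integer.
vaddr = 19 = 0b0000010011
Split: l1_idx=0, l2_idx=0, offset=19
L1[0] = 1
L2[1][0] = 51
paddr = 51 * 32 + 19 = 1651

Answer: 1651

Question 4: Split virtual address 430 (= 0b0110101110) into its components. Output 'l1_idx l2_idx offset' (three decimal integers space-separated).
Answer: 3 1 14

Derivation:
vaddr = 430 = 0b0110101110
  top 3 bits -> l1_idx = 3
  next 2 bits -> l2_idx = 1
  bottom 5 bits -> offset = 14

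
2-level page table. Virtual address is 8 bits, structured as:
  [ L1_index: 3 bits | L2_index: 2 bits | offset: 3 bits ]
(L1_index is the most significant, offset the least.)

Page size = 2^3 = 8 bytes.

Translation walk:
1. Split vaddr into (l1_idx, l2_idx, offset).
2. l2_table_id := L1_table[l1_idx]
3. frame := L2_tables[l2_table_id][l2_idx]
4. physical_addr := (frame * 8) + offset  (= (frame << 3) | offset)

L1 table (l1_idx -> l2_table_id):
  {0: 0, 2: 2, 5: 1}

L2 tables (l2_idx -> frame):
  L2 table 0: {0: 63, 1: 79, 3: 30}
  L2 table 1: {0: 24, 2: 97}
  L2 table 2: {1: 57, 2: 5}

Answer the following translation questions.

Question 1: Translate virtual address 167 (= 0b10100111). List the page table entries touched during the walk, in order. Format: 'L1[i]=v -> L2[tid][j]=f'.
Answer: L1[5]=1 -> L2[1][0]=24

Derivation:
vaddr = 167 = 0b10100111
Split: l1_idx=5, l2_idx=0, offset=7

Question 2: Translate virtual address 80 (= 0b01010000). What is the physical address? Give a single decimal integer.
vaddr = 80 = 0b01010000
Split: l1_idx=2, l2_idx=2, offset=0
L1[2] = 2
L2[2][2] = 5
paddr = 5 * 8 + 0 = 40

Answer: 40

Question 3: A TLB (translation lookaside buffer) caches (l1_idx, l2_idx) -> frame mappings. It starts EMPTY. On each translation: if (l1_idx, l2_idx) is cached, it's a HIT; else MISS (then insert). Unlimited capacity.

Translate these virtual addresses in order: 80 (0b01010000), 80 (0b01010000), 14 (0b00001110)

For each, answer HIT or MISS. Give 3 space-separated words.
vaddr=80: (2,2) not in TLB -> MISS, insert
vaddr=80: (2,2) in TLB -> HIT
vaddr=14: (0,1) not in TLB -> MISS, insert

Answer: MISS HIT MISS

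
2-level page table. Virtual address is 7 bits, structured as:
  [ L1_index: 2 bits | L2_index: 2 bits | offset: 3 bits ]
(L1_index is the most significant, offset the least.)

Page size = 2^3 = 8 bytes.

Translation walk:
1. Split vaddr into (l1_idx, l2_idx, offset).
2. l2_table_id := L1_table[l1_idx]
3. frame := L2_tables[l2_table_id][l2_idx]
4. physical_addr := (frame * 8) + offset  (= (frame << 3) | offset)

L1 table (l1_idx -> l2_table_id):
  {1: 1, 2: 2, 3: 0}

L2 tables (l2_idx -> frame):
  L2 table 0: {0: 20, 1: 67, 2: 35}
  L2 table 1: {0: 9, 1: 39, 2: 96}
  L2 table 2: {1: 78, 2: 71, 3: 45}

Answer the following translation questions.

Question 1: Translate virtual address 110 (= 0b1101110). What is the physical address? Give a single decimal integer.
Answer: 542

Derivation:
vaddr = 110 = 0b1101110
Split: l1_idx=3, l2_idx=1, offset=6
L1[3] = 0
L2[0][1] = 67
paddr = 67 * 8 + 6 = 542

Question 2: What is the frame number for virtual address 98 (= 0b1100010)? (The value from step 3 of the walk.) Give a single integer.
vaddr = 98: l1_idx=3, l2_idx=0
L1[3] = 0; L2[0][0] = 20

Answer: 20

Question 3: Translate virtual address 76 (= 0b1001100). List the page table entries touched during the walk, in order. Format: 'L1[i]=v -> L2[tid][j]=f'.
Answer: L1[2]=2 -> L2[2][1]=78

Derivation:
vaddr = 76 = 0b1001100
Split: l1_idx=2, l2_idx=1, offset=4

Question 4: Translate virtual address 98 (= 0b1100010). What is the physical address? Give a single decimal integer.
vaddr = 98 = 0b1100010
Split: l1_idx=3, l2_idx=0, offset=2
L1[3] = 0
L2[0][0] = 20
paddr = 20 * 8 + 2 = 162

Answer: 162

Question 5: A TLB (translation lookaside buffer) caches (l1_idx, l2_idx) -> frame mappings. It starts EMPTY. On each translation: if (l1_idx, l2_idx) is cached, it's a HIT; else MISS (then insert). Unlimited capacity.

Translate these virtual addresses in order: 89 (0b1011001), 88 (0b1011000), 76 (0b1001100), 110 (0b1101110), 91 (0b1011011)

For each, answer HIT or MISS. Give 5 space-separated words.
Answer: MISS HIT MISS MISS HIT

Derivation:
vaddr=89: (2,3) not in TLB -> MISS, insert
vaddr=88: (2,3) in TLB -> HIT
vaddr=76: (2,1) not in TLB -> MISS, insert
vaddr=110: (3,1) not in TLB -> MISS, insert
vaddr=91: (2,3) in TLB -> HIT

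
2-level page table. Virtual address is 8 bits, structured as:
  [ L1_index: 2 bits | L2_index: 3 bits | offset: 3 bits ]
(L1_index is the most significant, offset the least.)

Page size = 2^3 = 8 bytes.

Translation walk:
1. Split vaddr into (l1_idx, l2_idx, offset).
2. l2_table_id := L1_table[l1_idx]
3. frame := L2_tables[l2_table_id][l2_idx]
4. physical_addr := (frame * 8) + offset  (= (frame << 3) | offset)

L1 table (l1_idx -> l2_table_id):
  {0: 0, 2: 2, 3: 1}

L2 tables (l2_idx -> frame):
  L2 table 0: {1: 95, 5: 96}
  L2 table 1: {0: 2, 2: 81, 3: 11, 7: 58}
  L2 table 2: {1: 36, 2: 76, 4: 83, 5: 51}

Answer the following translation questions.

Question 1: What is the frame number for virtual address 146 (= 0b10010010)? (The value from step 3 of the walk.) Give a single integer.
Answer: 76

Derivation:
vaddr = 146: l1_idx=2, l2_idx=2
L1[2] = 2; L2[2][2] = 76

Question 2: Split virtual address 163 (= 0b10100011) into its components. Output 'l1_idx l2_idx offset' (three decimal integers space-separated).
vaddr = 163 = 0b10100011
  top 2 bits -> l1_idx = 2
  next 3 bits -> l2_idx = 4
  bottom 3 bits -> offset = 3

Answer: 2 4 3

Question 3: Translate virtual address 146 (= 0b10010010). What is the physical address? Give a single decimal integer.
Answer: 610

Derivation:
vaddr = 146 = 0b10010010
Split: l1_idx=2, l2_idx=2, offset=2
L1[2] = 2
L2[2][2] = 76
paddr = 76 * 8 + 2 = 610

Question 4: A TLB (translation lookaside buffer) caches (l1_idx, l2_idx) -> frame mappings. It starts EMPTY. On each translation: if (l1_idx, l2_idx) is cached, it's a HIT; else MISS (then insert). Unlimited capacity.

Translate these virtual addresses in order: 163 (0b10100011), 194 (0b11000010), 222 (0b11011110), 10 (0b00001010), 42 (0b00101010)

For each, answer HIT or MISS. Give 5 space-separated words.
Answer: MISS MISS MISS MISS MISS

Derivation:
vaddr=163: (2,4) not in TLB -> MISS, insert
vaddr=194: (3,0) not in TLB -> MISS, insert
vaddr=222: (3,3) not in TLB -> MISS, insert
vaddr=10: (0,1) not in TLB -> MISS, insert
vaddr=42: (0,5) not in TLB -> MISS, insert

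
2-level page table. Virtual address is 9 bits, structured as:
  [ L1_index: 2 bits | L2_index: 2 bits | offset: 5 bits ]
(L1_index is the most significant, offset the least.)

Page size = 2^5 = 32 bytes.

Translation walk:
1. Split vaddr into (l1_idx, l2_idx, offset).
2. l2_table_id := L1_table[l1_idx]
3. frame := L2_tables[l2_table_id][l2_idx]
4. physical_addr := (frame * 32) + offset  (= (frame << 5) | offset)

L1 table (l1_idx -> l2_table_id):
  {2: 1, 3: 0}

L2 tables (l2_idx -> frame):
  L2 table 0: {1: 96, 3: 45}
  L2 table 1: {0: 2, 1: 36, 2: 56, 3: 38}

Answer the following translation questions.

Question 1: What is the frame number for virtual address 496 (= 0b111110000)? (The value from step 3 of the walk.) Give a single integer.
vaddr = 496: l1_idx=3, l2_idx=3
L1[3] = 0; L2[0][3] = 45

Answer: 45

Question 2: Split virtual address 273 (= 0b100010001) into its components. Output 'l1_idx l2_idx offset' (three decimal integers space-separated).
Answer: 2 0 17

Derivation:
vaddr = 273 = 0b100010001
  top 2 bits -> l1_idx = 2
  next 2 bits -> l2_idx = 0
  bottom 5 bits -> offset = 17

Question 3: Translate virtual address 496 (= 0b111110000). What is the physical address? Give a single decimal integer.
Answer: 1456

Derivation:
vaddr = 496 = 0b111110000
Split: l1_idx=3, l2_idx=3, offset=16
L1[3] = 0
L2[0][3] = 45
paddr = 45 * 32 + 16 = 1456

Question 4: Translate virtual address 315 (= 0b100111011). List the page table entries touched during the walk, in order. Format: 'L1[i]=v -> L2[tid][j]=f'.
vaddr = 315 = 0b100111011
Split: l1_idx=2, l2_idx=1, offset=27

Answer: L1[2]=1 -> L2[1][1]=36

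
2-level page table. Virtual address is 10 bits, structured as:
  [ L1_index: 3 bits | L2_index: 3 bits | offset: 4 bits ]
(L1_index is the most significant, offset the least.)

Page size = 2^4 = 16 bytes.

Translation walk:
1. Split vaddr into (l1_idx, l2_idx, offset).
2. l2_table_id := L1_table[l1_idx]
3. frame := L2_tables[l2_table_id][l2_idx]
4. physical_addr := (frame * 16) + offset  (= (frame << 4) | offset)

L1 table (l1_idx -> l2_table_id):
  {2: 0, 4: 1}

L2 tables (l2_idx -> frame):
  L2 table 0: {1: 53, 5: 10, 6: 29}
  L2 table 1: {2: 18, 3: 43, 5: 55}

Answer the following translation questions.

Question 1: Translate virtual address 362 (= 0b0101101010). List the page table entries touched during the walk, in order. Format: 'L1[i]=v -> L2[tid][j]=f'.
vaddr = 362 = 0b0101101010
Split: l1_idx=2, l2_idx=6, offset=10

Answer: L1[2]=0 -> L2[0][6]=29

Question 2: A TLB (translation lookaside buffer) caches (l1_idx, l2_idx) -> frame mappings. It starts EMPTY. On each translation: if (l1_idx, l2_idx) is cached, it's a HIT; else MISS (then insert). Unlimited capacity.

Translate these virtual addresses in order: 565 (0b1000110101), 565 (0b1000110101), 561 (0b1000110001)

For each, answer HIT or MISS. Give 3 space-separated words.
Answer: MISS HIT HIT

Derivation:
vaddr=565: (4,3) not in TLB -> MISS, insert
vaddr=565: (4,3) in TLB -> HIT
vaddr=561: (4,3) in TLB -> HIT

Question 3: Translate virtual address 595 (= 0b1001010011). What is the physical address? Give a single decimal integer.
vaddr = 595 = 0b1001010011
Split: l1_idx=4, l2_idx=5, offset=3
L1[4] = 1
L2[1][5] = 55
paddr = 55 * 16 + 3 = 883

Answer: 883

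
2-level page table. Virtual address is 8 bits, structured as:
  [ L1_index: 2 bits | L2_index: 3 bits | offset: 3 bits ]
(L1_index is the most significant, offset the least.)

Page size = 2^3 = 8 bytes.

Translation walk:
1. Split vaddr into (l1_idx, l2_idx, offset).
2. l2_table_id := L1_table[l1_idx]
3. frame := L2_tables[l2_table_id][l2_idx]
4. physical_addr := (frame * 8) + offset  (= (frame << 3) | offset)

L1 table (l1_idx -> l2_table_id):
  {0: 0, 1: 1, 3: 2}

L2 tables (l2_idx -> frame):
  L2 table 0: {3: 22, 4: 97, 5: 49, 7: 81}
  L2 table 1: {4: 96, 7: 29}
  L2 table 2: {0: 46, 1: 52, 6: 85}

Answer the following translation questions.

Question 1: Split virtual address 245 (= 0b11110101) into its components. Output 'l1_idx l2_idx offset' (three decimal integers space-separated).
Answer: 3 6 5

Derivation:
vaddr = 245 = 0b11110101
  top 2 bits -> l1_idx = 3
  next 3 bits -> l2_idx = 6
  bottom 3 bits -> offset = 5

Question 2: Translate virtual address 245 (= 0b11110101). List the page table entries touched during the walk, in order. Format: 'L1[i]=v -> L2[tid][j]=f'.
Answer: L1[3]=2 -> L2[2][6]=85

Derivation:
vaddr = 245 = 0b11110101
Split: l1_idx=3, l2_idx=6, offset=5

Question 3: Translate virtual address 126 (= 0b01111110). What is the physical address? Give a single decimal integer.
vaddr = 126 = 0b01111110
Split: l1_idx=1, l2_idx=7, offset=6
L1[1] = 1
L2[1][7] = 29
paddr = 29 * 8 + 6 = 238

Answer: 238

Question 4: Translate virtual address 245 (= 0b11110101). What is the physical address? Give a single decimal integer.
vaddr = 245 = 0b11110101
Split: l1_idx=3, l2_idx=6, offset=5
L1[3] = 2
L2[2][6] = 85
paddr = 85 * 8 + 5 = 685

Answer: 685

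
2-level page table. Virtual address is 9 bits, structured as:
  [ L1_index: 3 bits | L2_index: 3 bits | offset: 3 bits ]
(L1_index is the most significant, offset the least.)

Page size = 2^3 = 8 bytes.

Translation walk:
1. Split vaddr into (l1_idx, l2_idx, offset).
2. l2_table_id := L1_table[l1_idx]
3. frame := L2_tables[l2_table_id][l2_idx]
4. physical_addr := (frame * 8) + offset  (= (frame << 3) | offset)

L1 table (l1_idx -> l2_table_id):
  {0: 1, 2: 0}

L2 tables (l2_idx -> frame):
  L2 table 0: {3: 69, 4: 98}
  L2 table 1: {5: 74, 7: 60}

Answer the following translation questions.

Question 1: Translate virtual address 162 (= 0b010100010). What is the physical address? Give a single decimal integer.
vaddr = 162 = 0b010100010
Split: l1_idx=2, l2_idx=4, offset=2
L1[2] = 0
L2[0][4] = 98
paddr = 98 * 8 + 2 = 786

Answer: 786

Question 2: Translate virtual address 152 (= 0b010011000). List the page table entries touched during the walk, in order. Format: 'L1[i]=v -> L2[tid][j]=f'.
vaddr = 152 = 0b010011000
Split: l1_idx=2, l2_idx=3, offset=0

Answer: L1[2]=0 -> L2[0][3]=69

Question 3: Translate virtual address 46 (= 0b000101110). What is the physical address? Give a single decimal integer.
Answer: 598

Derivation:
vaddr = 46 = 0b000101110
Split: l1_idx=0, l2_idx=5, offset=6
L1[0] = 1
L2[1][5] = 74
paddr = 74 * 8 + 6 = 598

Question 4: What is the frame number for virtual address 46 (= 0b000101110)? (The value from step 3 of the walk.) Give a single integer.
Answer: 74

Derivation:
vaddr = 46: l1_idx=0, l2_idx=5
L1[0] = 1; L2[1][5] = 74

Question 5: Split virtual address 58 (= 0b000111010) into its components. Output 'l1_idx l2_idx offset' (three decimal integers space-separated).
vaddr = 58 = 0b000111010
  top 3 bits -> l1_idx = 0
  next 3 bits -> l2_idx = 7
  bottom 3 bits -> offset = 2

Answer: 0 7 2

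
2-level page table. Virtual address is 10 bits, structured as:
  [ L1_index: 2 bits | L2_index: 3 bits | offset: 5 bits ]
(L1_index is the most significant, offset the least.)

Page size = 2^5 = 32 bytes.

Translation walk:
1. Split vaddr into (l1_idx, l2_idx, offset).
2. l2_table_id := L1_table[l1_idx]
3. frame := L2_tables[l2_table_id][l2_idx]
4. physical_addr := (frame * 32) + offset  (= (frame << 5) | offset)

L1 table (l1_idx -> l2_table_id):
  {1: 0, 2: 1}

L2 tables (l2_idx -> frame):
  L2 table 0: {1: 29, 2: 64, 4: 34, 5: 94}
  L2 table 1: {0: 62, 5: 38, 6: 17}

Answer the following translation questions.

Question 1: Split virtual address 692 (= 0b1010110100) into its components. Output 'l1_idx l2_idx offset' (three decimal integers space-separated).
Answer: 2 5 20

Derivation:
vaddr = 692 = 0b1010110100
  top 2 bits -> l1_idx = 2
  next 3 bits -> l2_idx = 5
  bottom 5 bits -> offset = 20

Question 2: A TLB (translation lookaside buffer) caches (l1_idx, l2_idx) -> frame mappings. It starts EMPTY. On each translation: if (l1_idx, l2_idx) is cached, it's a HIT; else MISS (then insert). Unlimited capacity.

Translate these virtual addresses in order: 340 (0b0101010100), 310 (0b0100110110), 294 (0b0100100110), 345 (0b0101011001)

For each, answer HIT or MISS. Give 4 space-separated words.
Answer: MISS MISS HIT HIT

Derivation:
vaddr=340: (1,2) not in TLB -> MISS, insert
vaddr=310: (1,1) not in TLB -> MISS, insert
vaddr=294: (1,1) in TLB -> HIT
vaddr=345: (1,2) in TLB -> HIT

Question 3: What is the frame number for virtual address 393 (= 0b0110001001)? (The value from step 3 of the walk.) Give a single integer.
vaddr = 393: l1_idx=1, l2_idx=4
L1[1] = 0; L2[0][4] = 34

Answer: 34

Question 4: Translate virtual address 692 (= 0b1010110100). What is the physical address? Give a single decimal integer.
vaddr = 692 = 0b1010110100
Split: l1_idx=2, l2_idx=5, offset=20
L1[2] = 1
L2[1][5] = 38
paddr = 38 * 32 + 20 = 1236

Answer: 1236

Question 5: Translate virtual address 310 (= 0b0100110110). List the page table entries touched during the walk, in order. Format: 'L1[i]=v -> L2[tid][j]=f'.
vaddr = 310 = 0b0100110110
Split: l1_idx=1, l2_idx=1, offset=22

Answer: L1[1]=0 -> L2[0][1]=29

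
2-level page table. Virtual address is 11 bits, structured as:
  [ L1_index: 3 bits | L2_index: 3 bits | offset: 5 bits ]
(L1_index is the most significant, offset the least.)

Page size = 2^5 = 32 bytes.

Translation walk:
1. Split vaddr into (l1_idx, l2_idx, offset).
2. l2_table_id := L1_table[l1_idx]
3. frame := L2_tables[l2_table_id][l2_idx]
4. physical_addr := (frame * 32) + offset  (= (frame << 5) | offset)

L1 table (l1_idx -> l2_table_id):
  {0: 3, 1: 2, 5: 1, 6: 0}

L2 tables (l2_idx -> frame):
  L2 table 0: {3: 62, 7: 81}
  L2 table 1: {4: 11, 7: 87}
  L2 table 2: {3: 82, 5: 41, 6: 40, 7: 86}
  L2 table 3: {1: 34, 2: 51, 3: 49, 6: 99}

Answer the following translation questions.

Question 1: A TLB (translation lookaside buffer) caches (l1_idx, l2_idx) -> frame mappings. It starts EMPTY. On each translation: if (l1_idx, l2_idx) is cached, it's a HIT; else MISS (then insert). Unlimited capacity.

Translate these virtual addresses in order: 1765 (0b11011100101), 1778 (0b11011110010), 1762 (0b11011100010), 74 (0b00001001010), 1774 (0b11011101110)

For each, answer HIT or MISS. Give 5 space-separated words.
vaddr=1765: (6,7) not in TLB -> MISS, insert
vaddr=1778: (6,7) in TLB -> HIT
vaddr=1762: (6,7) in TLB -> HIT
vaddr=74: (0,2) not in TLB -> MISS, insert
vaddr=1774: (6,7) in TLB -> HIT

Answer: MISS HIT HIT MISS HIT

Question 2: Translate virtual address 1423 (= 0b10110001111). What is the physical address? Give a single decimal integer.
vaddr = 1423 = 0b10110001111
Split: l1_idx=5, l2_idx=4, offset=15
L1[5] = 1
L2[1][4] = 11
paddr = 11 * 32 + 15 = 367

Answer: 367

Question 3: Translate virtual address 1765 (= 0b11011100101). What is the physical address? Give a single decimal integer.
Answer: 2597

Derivation:
vaddr = 1765 = 0b11011100101
Split: l1_idx=6, l2_idx=7, offset=5
L1[6] = 0
L2[0][7] = 81
paddr = 81 * 32 + 5 = 2597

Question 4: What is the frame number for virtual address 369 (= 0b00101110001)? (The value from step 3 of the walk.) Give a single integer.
Answer: 82

Derivation:
vaddr = 369: l1_idx=1, l2_idx=3
L1[1] = 2; L2[2][3] = 82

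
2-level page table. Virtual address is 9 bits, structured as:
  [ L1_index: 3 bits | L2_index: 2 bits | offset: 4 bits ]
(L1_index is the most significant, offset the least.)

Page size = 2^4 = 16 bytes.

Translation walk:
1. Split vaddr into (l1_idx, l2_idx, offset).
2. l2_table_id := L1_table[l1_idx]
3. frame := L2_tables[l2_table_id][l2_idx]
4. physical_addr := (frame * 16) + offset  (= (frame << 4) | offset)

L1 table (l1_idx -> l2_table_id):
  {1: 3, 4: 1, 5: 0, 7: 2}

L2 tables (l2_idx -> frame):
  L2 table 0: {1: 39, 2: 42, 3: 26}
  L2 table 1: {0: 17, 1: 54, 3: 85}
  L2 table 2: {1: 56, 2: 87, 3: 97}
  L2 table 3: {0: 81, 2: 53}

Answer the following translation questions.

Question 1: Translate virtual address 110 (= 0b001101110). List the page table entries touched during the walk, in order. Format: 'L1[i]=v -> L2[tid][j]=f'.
vaddr = 110 = 0b001101110
Split: l1_idx=1, l2_idx=2, offset=14

Answer: L1[1]=3 -> L2[3][2]=53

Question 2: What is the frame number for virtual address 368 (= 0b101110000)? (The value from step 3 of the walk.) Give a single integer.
vaddr = 368: l1_idx=5, l2_idx=3
L1[5] = 0; L2[0][3] = 26

Answer: 26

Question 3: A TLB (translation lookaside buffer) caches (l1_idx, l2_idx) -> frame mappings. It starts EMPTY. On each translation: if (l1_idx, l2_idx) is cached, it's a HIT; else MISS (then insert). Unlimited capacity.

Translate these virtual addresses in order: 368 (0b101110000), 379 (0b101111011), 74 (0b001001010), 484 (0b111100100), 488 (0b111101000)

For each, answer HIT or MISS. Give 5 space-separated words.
Answer: MISS HIT MISS MISS HIT

Derivation:
vaddr=368: (5,3) not in TLB -> MISS, insert
vaddr=379: (5,3) in TLB -> HIT
vaddr=74: (1,0) not in TLB -> MISS, insert
vaddr=484: (7,2) not in TLB -> MISS, insert
vaddr=488: (7,2) in TLB -> HIT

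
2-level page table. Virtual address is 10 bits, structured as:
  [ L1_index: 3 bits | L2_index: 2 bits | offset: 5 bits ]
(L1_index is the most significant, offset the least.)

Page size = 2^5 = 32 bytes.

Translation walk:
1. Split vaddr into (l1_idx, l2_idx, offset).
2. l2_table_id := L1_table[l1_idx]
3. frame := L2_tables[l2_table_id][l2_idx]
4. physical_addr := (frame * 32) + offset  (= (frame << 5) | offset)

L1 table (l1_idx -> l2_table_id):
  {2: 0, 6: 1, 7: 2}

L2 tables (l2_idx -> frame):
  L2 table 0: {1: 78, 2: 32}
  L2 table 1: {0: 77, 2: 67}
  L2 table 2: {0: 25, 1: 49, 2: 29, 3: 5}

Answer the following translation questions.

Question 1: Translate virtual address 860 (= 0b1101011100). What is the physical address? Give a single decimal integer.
Answer: 2172

Derivation:
vaddr = 860 = 0b1101011100
Split: l1_idx=6, l2_idx=2, offset=28
L1[6] = 1
L2[1][2] = 67
paddr = 67 * 32 + 28 = 2172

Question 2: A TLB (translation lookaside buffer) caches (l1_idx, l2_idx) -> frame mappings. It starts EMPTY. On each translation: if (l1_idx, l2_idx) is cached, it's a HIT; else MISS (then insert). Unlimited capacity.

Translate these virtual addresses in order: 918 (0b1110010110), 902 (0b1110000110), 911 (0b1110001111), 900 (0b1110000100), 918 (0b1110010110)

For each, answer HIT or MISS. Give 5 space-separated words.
vaddr=918: (7,0) not in TLB -> MISS, insert
vaddr=902: (7,0) in TLB -> HIT
vaddr=911: (7,0) in TLB -> HIT
vaddr=900: (7,0) in TLB -> HIT
vaddr=918: (7,0) in TLB -> HIT

Answer: MISS HIT HIT HIT HIT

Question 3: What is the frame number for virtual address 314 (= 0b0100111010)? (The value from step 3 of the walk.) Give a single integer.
Answer: 78

Derivation:
vaddr = 314: l1_idx=2, l2_idx=1
L1[2] = 0; L2[0][1] = 78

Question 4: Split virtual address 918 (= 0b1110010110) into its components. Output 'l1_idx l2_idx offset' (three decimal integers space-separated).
vaddr = 918 = 0b1110010110
  top 3 bits -> l1_idx = 7
  next 2 bits -> l2_idx = 0
  bottom 5 bits -> offset = 22

Answer: 7 0 22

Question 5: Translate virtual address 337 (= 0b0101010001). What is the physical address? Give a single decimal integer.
vaddr = 337 = 0b0101010001
Split: l1_idx=2, l2_idx=2, offset=17
L1[2] = 0
L2[0][2] = 32
paddr = 32 * 32 + 17 = 1041

Answer: 1041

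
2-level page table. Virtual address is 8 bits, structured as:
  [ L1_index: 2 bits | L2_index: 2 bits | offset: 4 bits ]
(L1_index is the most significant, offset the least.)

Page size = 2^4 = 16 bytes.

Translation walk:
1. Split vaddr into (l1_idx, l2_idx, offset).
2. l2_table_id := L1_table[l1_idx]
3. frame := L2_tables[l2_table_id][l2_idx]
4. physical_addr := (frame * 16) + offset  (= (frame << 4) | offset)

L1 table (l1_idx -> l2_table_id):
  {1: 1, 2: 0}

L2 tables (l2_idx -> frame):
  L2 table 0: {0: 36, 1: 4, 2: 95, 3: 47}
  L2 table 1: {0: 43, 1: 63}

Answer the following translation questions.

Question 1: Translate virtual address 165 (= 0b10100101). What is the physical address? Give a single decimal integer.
vaddr = 165 = 0b10100101
Split: l1_idx=2, l2_idx=2, offset=5
L1[2] = 0
L2[0][2] = 95
paddr = 95 * 16 + 5 = 1525

Answer: 1525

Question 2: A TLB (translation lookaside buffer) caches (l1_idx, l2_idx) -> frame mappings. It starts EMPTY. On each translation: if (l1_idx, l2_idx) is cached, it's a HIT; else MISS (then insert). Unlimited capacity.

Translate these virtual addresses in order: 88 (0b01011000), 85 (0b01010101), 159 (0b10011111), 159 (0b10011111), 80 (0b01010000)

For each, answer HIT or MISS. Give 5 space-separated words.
Answer: MISS HIT MISS HIT HIT

Derivation:
vaddr=88: (1,1) not in TLB -> MISS, insert
vaddr=85: (1,1) in TLB -> HIT
vaddr=159: (2,1) not in TLB -> MISS, insert
vaddr=159: (2,1) in TLB -> HIT
vaddr=80: (1,1) in TLB -> HIT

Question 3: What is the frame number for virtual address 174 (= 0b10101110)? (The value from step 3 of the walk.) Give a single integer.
vaddr = 174: l1_idx=2, l2_idx=2
L1[2] = 0; L2[0][2] = 95

Answer: 95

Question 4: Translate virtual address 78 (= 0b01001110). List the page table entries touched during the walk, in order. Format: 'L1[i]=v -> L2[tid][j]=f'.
vaddr = 78 = 0b01001110
Split: l1_idx=1, l2_idx=0, offset=14

Answer: L1[1]=1 -> L2[1][0]=43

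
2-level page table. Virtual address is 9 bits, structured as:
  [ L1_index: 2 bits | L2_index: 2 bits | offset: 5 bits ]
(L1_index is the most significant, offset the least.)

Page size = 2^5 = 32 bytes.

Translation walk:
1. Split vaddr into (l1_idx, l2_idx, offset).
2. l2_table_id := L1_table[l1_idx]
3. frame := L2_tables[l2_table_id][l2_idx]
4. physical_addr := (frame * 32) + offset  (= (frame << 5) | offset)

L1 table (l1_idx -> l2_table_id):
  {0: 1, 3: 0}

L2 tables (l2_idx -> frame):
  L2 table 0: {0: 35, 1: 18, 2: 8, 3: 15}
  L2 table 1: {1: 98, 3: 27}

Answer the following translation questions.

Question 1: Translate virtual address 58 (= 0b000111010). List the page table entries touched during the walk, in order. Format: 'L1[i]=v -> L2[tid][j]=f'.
Answer: L1[0]=1 -> L2[1][1]=98

Derivation:
vaddr = 58 = 0b000111010
Split: l1_idx=0, l2_idx=1, offset=26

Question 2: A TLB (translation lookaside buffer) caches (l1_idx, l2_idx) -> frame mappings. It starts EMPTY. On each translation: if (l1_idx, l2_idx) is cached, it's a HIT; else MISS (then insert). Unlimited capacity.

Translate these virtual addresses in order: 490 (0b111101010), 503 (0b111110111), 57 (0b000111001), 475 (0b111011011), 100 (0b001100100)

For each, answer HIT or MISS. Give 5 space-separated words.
Answer: MISS HIT MISS MISS MISS

Derivation:
vaddr=490: (3,3) not in TLB -> MISS, insert
vaddr=503: (3,3) in TLB -> HIT
vaddr=57: (0,1) not in TLB -> MISS, insert
vaddr=475: (3,2) not in TLB -> MISS, insert
vaddr=100: (0,3) not in TLB -> MISS, insert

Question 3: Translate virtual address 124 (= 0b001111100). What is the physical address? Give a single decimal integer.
vaddr = 124 = 0b001111100
Split: l1_idx=0, l2_idx=3, offset=28
L1[0] = 1
L2[1][3] = 27
paddr = 27 * 32 + 28 = 892

Answer: 892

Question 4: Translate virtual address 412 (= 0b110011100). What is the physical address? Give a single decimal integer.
vaddr = 412 = 0b110011100
Split: l1_idx=3, l2_idx=0, offset=28
L1[3] = 0
L2[0][0] = 35
paddr = 35 * 32 + 28 = 1148

Answer: 1148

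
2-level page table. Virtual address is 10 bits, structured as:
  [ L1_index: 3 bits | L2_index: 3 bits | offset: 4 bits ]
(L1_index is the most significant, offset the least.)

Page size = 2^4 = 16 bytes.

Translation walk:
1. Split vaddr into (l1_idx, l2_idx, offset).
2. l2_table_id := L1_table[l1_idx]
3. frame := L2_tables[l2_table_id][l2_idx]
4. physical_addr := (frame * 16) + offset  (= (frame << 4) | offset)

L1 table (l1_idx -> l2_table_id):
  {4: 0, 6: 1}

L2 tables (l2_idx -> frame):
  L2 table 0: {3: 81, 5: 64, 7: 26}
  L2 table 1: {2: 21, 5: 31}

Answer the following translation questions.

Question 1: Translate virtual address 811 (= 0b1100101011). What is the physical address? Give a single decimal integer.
Answer: 347

Derivation:
vaddr = 811 = 0b1100101011
Split: l1_idx=6, l2_idx=2, offset=11
L1[6] = 1
L2[1][2] = 21
paddr = 21 * 16 + 11 = 347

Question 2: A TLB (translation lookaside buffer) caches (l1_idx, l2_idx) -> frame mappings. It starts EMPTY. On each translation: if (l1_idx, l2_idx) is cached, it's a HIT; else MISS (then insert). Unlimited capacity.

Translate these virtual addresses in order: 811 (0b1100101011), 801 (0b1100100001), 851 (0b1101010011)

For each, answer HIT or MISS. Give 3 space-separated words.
vaddr=811: (6,2) not in TLB -> MISS, insert
vaddr=801: (6,2) in TLB -> HIT
vaddr=851: (6,5) not in TLB -> MISS, insert

Answer: MISS HIT MISS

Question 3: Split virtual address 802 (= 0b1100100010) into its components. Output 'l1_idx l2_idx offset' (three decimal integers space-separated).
vaddr = 802 = 0b1100100010
  top 3 bits -> l1_idx = 6
  next 3 bits -> l2_idx = 2
  bottom 4 bits -> offset = 2

Answer: 6 2 2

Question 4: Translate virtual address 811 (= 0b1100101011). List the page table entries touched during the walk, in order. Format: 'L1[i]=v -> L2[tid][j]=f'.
Answer: L1[6]=1 -> L2[1][2]=21

Derivation:
vaddr = 811 = 0b1100101011
Split: l1_idx=6, l2_idx=2, offset=11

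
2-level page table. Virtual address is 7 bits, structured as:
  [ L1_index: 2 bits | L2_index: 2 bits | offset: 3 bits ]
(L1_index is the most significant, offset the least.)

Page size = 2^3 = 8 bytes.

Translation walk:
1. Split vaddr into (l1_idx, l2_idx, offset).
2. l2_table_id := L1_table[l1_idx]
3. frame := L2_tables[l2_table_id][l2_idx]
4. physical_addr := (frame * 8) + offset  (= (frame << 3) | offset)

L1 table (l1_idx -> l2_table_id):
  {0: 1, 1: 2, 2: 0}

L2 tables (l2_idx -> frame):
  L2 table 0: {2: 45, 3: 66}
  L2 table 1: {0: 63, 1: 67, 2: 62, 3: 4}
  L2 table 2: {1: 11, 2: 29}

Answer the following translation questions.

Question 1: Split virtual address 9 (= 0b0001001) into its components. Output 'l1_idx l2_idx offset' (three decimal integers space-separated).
vaddr = 9 = 0b0001001
  top 2 bits -> l1_idx = 0
  next 2 bits -> l2_idx = 1
  bottom 3 bits -> offset = 1

Answer: 0 1 1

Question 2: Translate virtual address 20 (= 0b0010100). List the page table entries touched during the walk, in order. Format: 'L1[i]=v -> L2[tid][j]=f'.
vaddr = 20 = 0b0010100
Split: l1_idx=0, l2_idx=2, offset=4

Answer: L1[0]=1 -> L2[1][2]=62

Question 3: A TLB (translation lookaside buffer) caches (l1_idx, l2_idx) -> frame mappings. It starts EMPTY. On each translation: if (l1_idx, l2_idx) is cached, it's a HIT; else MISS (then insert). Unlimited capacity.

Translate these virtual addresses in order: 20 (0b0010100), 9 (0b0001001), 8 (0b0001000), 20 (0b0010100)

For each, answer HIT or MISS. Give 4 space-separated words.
Answer: MISS MISS HIT HIT

Derivation:
vaddr=20: (0,2) not in TLB -> MISS, insert
vaddr=9: (0,1) not in TLB -> MISS, insert
vaddr=8: (0,1) in TLB -> HIT
vaddr=20: (0,2) in TLB -> HIT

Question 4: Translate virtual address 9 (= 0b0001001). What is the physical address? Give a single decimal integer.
vaddr = 9 = 0b0001001
Split: l1_idx=0, l2_idx=1, offset=1
L1[0] = 1
L2[1][1] = 67
paddr = 67 * 8 + 1 = 537

Answer: 537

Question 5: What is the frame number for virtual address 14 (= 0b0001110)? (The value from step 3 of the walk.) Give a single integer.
vaddr = 14: l1_idx=0, l2_idx=1
L1[0] = 1; L2[1][1] = 67

Answer: 67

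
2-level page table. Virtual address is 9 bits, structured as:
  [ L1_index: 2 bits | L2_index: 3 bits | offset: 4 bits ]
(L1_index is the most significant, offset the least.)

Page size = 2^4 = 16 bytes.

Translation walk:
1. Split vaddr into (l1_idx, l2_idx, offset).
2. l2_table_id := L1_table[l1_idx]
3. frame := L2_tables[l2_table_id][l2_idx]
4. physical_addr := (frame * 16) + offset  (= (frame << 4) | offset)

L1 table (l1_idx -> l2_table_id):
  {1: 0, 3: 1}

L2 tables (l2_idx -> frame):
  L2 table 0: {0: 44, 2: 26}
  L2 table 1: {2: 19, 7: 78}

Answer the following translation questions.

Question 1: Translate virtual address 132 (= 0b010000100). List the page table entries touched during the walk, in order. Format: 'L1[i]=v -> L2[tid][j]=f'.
Answer: L1[1]=0 -> L2[0][0]=44

Derivation:
vaddr = 132 = 0b010000100
Split: l1_idx=1, l2_idx=0, offset=4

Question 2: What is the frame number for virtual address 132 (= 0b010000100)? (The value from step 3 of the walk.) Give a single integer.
vaddr = 132: l1_idx=1, l2_idx=0
L1[1] = 0; L2[0][0] = 44

Answer: 44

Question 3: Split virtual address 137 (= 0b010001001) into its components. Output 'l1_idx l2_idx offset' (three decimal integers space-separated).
Answer: 1 0 9

Derivation:
vaddr = 137 = 0b010001001
  top 2 bits -> l1_idx = 1
  next 3 bits -> l2_idx = 0
  bottom 4 bits -> offset = 9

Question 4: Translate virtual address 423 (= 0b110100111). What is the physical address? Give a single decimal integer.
Answer: 311

Derivation:
vaddr = 423 = 0b110100111
Split: l1_idx=3, l2_idx=2, offset=7
L1[3] = 1
L2[1][2] = 19
paddr = 19 * 16 + 7 = 311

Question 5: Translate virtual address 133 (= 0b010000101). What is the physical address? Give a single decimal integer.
Answer: 709

Derivation:
vaddr = 133 = 0b010000101
Split: l1_idx=1, l2_idx=0, offset=5
L1[1] = 0
L2[0][0] = 44
paddr = 44 * 16 + 5 = 709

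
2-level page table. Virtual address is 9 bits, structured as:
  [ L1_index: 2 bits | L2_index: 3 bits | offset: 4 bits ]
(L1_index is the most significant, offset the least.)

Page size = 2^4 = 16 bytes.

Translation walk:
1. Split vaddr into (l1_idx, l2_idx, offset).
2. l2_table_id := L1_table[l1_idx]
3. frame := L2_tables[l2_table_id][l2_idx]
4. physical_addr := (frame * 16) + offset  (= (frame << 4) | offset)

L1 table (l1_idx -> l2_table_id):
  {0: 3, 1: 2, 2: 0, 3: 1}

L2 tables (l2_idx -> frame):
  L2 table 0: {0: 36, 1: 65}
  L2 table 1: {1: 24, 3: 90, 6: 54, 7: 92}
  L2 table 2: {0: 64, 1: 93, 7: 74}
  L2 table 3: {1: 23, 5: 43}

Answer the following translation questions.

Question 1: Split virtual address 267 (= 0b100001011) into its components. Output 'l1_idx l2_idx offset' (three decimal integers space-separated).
vaddr = 267 = 0b100001011
  top 2 bits -> l1_idx = 2
  next 3 bits -> l2_idx = 0
  bottom 4 bits -> offset = 11

Answer: 2 0 11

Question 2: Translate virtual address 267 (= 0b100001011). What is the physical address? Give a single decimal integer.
Answer: 587

Derivation:
vaddr = 267 = 0b100001011
Split: l1_idx=2, l2_idx=0, offset=11
L1[2] = 0
L2[0][0] = 36
paddr = 36 * 16 + 11 = 587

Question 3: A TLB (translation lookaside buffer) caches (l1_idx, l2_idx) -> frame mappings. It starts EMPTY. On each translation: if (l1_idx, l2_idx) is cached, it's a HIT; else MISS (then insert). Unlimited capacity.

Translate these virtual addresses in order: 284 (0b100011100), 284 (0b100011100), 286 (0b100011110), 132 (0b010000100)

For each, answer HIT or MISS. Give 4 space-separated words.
vaddr=284: (2,1) not in TLB -> MISS, insert
vaddr=284: (2,1) in TLB -> HIT
vaddr=286: (2,1) in TLB -> HIT
vaddr=132: (1,0) not in TLB -> MISS, insert

Answer: MISS HIT HIT MISS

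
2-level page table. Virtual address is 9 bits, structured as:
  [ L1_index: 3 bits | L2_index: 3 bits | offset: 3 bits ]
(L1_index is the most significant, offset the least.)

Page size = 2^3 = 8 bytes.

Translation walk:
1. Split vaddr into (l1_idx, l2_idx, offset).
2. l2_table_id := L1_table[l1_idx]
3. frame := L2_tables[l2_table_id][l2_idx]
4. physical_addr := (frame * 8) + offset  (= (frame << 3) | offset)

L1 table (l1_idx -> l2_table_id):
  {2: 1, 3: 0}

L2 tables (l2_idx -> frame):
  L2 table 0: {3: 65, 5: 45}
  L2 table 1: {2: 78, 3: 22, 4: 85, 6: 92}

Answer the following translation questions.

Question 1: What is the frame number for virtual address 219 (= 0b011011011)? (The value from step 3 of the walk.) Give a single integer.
Answer: 65

Derivation:
vaddr = 219: l1_idx=3, l2_idx=3
L1[3] = 0; L2[0][3] = 65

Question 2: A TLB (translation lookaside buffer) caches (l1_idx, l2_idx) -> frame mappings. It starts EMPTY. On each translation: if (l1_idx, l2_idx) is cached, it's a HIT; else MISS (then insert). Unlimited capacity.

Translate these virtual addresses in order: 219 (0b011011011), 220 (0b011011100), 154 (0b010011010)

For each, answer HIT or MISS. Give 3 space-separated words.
vaddr=219: (3,3) not in TLB -> MISS, insert
vaddr=220: (3,3) in TLB -> HIT
vaddr=154: (2,3) not in TLB -> MISS, insert

Answer: MISS HIT MISS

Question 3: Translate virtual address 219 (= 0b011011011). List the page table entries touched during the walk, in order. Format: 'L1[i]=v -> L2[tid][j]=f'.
Answer: L1[3]=0 -> L2[0][3]=65

Derivation:
vaddr = 219 = 0b011011011
Split: l1_idx=3, l2_idx=3, offset=3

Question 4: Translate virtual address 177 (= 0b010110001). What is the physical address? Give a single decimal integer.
Answer: 737

Derivation:
vaddr = 177 = 0b010110001
Split: l1_idx=2, l2_idx=6, offset=1
L1[2] = 1
L2[1][6] = 92
paddr = 92 * 8 + 1 = 737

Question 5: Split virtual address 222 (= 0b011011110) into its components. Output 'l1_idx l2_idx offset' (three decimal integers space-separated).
vaddr = 222 = 0b011011110
  top 3 bits -> l1_idx = 3
  next 3 bits -> l2_idx = 3
  bottom 3 bits -> offset = 6

Answer: 3 3 6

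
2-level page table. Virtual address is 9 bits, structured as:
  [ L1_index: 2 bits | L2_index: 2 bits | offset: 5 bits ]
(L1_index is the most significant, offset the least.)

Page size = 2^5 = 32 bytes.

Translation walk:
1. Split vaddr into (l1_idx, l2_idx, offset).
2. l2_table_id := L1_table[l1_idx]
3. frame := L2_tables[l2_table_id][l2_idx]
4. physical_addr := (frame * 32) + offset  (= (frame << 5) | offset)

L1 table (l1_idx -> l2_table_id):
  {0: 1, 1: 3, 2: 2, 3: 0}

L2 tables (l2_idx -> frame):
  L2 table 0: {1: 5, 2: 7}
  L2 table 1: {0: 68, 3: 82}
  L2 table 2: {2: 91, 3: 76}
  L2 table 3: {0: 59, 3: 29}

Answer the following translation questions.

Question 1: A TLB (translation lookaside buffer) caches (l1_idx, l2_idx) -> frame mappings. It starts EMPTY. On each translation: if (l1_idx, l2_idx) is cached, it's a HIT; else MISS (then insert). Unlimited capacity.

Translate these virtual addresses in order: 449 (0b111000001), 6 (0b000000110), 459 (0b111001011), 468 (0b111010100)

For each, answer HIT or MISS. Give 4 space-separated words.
Answer: MISS MISS HIT HIT

Derivation:
vaddr=449: (3,2) not in TLB -> MISS, insert
vaddr=6: (0,0) not in TLB -> MISS, insert
vaddr=459: (3,2) in TLB -> HIT
vaddr=468: (3,2) in TLB -> HIT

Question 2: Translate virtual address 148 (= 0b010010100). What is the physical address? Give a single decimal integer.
Answer: 1908

Derivation:
vaddr = 148 = 0b010010100
Split: l1_idx=1, l2_idx=0, offset=20
L1[1] = 3
L2[3][0] = 59
paddr = 59 * 32 + 20 = 1908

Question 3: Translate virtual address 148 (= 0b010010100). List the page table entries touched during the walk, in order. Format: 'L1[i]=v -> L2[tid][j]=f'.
vaddr = 148 = 0b010010100
Split: l1_idx=1, l2_idx=0, offset=20

Answer: L1[1]=3 -> L2[3][0]=59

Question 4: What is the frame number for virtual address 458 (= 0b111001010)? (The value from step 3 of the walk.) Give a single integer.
Answer: 7

Derivation:
vaddr = 458: l1_idx=3, l2_idx=2
L1[3] = 0; L2[0][2] = 7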